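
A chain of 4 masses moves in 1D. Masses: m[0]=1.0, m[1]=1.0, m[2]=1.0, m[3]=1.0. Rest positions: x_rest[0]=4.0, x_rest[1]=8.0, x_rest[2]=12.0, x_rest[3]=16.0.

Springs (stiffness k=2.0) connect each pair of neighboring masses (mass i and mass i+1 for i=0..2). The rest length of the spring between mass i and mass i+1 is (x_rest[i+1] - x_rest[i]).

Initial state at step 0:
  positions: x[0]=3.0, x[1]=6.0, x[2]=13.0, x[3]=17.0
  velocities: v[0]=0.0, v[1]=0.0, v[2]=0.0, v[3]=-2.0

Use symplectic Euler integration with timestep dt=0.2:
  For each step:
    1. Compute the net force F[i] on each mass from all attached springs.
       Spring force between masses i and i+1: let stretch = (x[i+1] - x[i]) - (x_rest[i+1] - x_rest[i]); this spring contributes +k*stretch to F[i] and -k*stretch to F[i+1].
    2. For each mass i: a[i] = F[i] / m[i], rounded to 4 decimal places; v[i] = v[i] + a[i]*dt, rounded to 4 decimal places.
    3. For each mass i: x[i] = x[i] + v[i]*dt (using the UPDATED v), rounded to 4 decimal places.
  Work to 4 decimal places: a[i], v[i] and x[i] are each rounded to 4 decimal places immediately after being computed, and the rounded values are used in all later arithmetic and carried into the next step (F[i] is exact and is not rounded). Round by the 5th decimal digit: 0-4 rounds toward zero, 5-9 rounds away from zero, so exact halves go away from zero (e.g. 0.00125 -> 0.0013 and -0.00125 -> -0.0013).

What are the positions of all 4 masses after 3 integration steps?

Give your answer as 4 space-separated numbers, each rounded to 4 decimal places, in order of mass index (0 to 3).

Answer: 2.6713 7.5534 11.7418 15.8335

Derivation:
Step 0: x=[3.0000 6.0000 13.0000 17.0000] v=[0.0000 0.0000 0.0000 -2.0000]
Step 1: x=[2.9200 6.3200 12.7600 16.6000] v=[-0.4000 1.6000 -1.2000 -2.0000]
Step 2: x=[2.7920 6.8832 12.3120 16.2128] v=[-0.6400 2.8160 -2.2400 -1.9360]
Step 3: x=[2.6713 7.5534 11.7418 15.8335] v=[-0.6035 3.3510 -2.8512 -1.8963]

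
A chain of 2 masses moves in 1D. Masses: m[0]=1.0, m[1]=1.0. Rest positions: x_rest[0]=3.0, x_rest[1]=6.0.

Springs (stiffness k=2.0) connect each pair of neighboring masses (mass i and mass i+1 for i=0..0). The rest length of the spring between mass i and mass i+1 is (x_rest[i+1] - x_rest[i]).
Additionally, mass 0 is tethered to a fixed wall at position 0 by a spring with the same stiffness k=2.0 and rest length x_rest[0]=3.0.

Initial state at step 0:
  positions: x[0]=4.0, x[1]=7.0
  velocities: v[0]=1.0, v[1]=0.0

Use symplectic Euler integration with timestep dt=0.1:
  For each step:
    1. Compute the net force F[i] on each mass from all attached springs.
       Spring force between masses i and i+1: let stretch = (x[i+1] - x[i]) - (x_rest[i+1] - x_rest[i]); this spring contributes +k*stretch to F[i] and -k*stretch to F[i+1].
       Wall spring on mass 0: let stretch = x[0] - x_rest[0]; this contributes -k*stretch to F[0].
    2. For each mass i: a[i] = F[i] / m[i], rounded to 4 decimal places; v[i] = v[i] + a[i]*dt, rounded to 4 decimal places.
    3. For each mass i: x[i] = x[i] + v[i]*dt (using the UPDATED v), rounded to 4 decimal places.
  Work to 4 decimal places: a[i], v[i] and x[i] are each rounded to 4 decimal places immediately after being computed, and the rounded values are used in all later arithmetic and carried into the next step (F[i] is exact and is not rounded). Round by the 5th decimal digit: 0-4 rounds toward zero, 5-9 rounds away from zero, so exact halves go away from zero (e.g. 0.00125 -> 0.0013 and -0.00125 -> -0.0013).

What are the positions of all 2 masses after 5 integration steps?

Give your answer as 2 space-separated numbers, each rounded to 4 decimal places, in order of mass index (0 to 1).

Answer: 4.1511 7.0242

Derivation:
Step 0: x=[4.0000 7.0000] v=[1.0000 0.0000]
Step 1: x=[4.0800 7.0000] v=[0.8000 0.0000]
Step 2: x=[4.1368 7.0016] v=[0.5680 0.0160]
Step 3: x=[4.1682 7.0059] v=[0.3136 0.0430]
Step 4: x=[4.1730 7.0135] v=[0.0475 0.0755]
Step 5: x=[4.1511 7.0242] v=[-0.2190 0.1074]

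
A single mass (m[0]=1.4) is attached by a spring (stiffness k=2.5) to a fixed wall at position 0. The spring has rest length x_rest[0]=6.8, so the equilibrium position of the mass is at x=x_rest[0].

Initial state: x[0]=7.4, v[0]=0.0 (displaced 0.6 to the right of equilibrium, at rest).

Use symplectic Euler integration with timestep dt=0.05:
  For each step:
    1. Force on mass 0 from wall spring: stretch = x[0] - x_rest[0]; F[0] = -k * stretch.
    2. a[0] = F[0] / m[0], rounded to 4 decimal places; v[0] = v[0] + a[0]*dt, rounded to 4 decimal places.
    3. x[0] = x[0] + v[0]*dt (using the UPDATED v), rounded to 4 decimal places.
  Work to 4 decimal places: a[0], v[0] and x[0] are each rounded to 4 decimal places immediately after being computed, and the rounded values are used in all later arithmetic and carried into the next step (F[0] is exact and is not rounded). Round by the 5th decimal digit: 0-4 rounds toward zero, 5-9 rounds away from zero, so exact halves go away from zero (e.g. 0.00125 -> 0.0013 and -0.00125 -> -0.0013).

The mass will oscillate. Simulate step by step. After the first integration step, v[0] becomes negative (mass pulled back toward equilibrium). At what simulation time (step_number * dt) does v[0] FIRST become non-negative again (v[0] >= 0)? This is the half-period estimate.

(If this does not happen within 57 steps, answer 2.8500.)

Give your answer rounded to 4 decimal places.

Answer: 2.4000

Derivation:
Step 0: x=[7.4000] v=[0.0000]
Step 1: x=[7.3973] v=[-0.0536]
Step 2: x=[7.3920] v=[-0.1069]
Step 3: x=[7.3840] v=[-0.1598]
Step 4: x=[7.3734] v=[-0.2119]
Step 5: x=[7.3602] v=[-0.2631]
Step 6: x=[7.3445] v=[-0.3131]
Step 7: x=[7.3264] v=[-0.3617]
Step 8: x=[7.3060] v=[-0.4087]
Step 9: x=[7.2833] v=[-0.4539]
Step 10: x=[7.2584] v=[-0.4971]
Step 11: x=[7.2315] v=[-0.5380]
Step 12: x=[7.2027] v=[-0.5765]
Step 13: x=[7.1721] v=[-0.6125]
Step 14: x=[7.1398] v=[-0.6457]
Step 15: x=[7.1060] v=[-0.6760]
Step 16: x=[7.0708] v=[-0.7033]
Step 17: x=[7.0344] v=[-0.7275]
Step 18: x=[6.9970] v=[-0.7484]
Step 19: x=[6.9587] v=[-0.7660]
Step 20: x=[6.9197] v=[-0.7802]
Step 21: x=[6.8802] v=[-0.7909]
Step 22: x=[6.8403] v=[-0.7981]
Step 23: x=[6.8002] v=[-0.8017]
Step 24: x=[6.7601] v=[-0.8017]
Step 25: x=[6.7202] v=[-0.7981]
Step 26: x=[6.6807] v=[-0.7910]
Step 27: x=[6.6417] v=[-0.7804]
Step 28: x=[6.6034] v=[-0.7663]
Step 29: x=[6.5660] v=[-0.7487]
Step 30: x=[6.5296] v=[-0.7278]
Step 31: x=[6.4944] v=[-0.7037]
Step 32: x=[6.4606] v=[-0.6764]
Step 33: x=[6.4283] v=[-0.6461]
Step 34: x=[6.3977] v=[-0.6129]
Step 35: x=[6.3689] v=[-0.5770]
Step 36: x=[6.3420] v=[-0.5385]
Step 37: x=[6.3171] v=[-0.4976]
Step 38: x=[6.2944] v=[-0.4545]
Step 39: x=[6.2739] v=[-0.4094]
Step 40: x=[6.2558] v=[-0.3624]
Step 41: x=[6.2401] v=[-0.3138]
Step 42: x=[6.2269] v=[-0.2638]
Step 43: x=[6.2163] v=[-0.2126]
Step 44: x=[6.2083] v=[-0.1605]
Step 45: x=[6.2029] v=[-0.1077]
Step 46: x=[6.2002] v=[-0.0544]
Step 47: x=[6.2002] v=[-0.0008]
Step 48: x=[6.2028] v=[0.0528]
First v>=0 after going negative at step 48, time=2.4000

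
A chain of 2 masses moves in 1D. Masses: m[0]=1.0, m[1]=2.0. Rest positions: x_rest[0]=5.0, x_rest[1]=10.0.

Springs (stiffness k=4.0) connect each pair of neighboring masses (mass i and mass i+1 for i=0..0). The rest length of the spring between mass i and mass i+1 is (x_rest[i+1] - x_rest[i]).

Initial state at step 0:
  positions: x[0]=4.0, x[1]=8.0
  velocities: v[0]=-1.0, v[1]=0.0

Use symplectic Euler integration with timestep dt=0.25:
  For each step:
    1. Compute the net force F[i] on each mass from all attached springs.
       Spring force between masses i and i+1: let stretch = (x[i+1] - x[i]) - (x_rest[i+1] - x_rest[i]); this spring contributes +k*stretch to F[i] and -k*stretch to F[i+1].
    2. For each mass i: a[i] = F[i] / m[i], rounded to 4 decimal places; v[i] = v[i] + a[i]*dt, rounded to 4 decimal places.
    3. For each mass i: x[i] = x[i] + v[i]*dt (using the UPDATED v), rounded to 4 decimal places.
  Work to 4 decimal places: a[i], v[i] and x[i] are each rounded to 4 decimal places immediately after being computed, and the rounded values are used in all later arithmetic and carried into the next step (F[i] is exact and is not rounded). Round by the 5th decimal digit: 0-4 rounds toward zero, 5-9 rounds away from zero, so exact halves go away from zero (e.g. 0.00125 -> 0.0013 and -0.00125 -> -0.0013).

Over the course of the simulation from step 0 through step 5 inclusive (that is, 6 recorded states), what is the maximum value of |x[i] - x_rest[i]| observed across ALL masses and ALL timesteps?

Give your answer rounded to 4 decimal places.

Step 0: x=[4.0000 8.0000] v=[-1.0000 0.0000]
Step 1: x=[3.5000 8.1250] v=[-2.0000 0.5000]
Step 2: x=[2.9063 8.2969] v=[-2.3750 0.6875]
Step 3: x=[2.4102 8.4200] v=[-1.9844 0.4922]
Step 4: x=[2.1666 8.4168] v=[-0.9746 -0.0127]
Step 5: x=[2.2355 8.2574] v=[0.2756 -0.6378]
Max displacement = 2.8334

Answer: 2.8334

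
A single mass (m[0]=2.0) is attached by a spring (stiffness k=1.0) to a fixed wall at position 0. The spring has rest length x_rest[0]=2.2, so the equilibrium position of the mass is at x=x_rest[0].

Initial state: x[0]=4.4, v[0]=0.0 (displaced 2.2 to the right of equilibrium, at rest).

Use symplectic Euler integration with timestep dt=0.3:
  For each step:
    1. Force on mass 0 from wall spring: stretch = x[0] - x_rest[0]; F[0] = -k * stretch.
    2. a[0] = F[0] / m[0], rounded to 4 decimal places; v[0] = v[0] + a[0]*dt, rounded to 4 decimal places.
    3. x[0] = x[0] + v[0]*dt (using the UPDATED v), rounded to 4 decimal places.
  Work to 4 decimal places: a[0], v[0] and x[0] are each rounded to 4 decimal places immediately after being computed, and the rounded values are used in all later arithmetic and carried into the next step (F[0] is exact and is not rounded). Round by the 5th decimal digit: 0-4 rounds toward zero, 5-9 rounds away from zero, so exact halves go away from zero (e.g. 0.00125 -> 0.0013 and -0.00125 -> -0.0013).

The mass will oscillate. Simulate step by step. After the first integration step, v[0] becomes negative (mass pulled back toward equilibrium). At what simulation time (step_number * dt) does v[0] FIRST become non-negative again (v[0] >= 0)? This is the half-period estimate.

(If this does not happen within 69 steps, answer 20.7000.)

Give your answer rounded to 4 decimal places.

Answer: 4.5000

Derivation:
Step 0: x=[4.4000] v=[0.0000]
Step 1: x=[4.3010] v=[-0.3300]
Step 2: x=[4.1074] v=[-0.6452]
Step 3: x=[3.8280] v=[-0.9313]
Step 4: x=[3.4754] v=[-1.1755]
Step 5: x=[3.0654] v=[-1.3668]
Step 6: x=[2.6164] v=[-1.4966]
Step 7: x=[2.1487] v=[-1.5591]
Step 8: x=[1.6833] v=[-1.5514]
Step 9: x=[1.2411] v=[-1.4739]
Step 10: x=[0.8421] v=[-1.3301]
Step 11: x=[0.5042] v=[-1.1264]
Step 12: x=[0.2426] v=[-0.8720]
Step 13: x=[0.0691] v=[-0.5784]
Step 14: x=[-0.0085] v=[-0.2588]
Step 15: x=[0.0133] v=[0.0725]
First v>=0 after going negative at step 15, time=4.5000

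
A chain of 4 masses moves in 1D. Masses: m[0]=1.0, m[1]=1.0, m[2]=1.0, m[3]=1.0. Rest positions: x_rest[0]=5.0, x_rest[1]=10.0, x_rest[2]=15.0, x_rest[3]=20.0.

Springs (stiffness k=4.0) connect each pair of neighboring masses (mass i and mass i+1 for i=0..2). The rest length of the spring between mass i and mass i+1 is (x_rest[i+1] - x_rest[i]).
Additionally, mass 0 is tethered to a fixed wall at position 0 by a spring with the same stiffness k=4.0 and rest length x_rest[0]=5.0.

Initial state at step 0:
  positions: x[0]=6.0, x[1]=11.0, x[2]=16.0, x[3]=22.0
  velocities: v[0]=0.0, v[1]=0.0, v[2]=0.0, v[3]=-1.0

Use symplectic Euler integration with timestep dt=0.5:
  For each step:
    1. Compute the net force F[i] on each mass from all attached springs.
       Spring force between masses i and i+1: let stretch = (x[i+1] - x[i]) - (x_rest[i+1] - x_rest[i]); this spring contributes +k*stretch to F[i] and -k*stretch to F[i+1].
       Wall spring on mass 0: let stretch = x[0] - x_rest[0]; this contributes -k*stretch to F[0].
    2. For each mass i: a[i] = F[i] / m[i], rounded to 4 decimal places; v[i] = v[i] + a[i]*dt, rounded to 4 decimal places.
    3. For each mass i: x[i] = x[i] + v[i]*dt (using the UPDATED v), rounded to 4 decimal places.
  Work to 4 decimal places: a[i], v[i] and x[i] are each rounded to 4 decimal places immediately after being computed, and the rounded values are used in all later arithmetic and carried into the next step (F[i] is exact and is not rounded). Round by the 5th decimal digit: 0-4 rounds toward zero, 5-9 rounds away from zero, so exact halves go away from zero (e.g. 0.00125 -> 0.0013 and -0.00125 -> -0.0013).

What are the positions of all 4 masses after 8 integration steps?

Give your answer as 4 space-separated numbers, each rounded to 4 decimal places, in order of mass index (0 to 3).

Answer: 4.0000 9.0000 14.0000 17.5000

Derivation:
Step 0: x=[6.0000 11.0000 16.0000 22.0000] v=[0.0000 0.0000 0.0000 -1.0000]
Step 1: x=[5.0000 11.0000 17.0000 20.5000] v=[-2.0000 0.0000 2.0000 -3.0000]
Step 2: x=[5.0000 11.0000 15.5000 20.5000] v=[0.0000 0.0000 -3.0000 0.0000]
Step 3: x=[6.0000 9.5000 14.5000 20.5000] v=[2.0000 -3.0000 -2.0000 0.0000]
Step 4: x=[4.5000 9.5000 14.5000 19.5000] v=[-3.0000 0.0000 0.0000 -2.0000]
Step 5: x=[3.5000 9.5000 14.5000 18.5000] v=[-2.0000 0.0000 0.0000 -2.0000]
Step 6: x=[5.0000 8.5000 13.5000 18.5000] v=[3.0000 -2.0000 -2.0000 0.0000]
Step 7: x=[5.0000 9.0000 12.5000 18.5000] v=[0.0000 1.0000 -2.0000 0.0000]
Step 8: x=[4.0000 9.0000 14.0000 17.5000] v=[-2.0000 0.0000 3.0000 -2.0000]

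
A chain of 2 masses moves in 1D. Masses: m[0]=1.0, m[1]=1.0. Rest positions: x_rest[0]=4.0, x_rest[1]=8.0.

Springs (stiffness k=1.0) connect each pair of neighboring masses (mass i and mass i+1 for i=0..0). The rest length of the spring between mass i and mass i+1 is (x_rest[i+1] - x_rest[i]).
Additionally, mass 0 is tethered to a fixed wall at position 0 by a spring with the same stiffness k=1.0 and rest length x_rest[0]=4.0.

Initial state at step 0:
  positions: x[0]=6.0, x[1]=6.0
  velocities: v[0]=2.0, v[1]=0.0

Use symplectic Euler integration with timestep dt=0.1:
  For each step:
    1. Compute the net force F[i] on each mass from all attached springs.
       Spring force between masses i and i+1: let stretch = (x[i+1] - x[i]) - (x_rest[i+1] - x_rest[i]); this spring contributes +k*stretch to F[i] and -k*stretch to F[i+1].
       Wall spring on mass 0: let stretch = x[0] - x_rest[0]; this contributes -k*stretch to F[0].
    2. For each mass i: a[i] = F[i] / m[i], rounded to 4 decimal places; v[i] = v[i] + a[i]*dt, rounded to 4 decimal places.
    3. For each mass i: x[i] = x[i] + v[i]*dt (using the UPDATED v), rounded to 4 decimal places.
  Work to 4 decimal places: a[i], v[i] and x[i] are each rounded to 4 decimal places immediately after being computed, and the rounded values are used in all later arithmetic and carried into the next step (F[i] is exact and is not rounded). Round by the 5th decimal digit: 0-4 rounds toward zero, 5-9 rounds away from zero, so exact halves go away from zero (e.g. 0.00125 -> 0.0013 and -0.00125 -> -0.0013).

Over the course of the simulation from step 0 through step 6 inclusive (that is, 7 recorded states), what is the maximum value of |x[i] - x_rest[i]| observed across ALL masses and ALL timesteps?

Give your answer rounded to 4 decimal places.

Answer: 2.2321

Derivation:
Step 0: x=[6.0000 6.0000] v=[2.0000 0.0000]
Step 1: x=[6.1400 6.0400] v=[1.4000 0.4000]
Step 2: x=[6.2176 6.1210] v=[0.7760 0.8100]
Step 3: x=[6.2321 6.2430] v=[0.1446 1.2197]
Step 4: x=[6.1844 6.4049] v=[-0.4775 1.6186]
Step 5: x=[6.0770 6.6046] v=[-1.0739 1.9966]
Step 6: x=[5.9141 6.8390] v=[-1.6288 2.3438]
Max displacement = 2.2321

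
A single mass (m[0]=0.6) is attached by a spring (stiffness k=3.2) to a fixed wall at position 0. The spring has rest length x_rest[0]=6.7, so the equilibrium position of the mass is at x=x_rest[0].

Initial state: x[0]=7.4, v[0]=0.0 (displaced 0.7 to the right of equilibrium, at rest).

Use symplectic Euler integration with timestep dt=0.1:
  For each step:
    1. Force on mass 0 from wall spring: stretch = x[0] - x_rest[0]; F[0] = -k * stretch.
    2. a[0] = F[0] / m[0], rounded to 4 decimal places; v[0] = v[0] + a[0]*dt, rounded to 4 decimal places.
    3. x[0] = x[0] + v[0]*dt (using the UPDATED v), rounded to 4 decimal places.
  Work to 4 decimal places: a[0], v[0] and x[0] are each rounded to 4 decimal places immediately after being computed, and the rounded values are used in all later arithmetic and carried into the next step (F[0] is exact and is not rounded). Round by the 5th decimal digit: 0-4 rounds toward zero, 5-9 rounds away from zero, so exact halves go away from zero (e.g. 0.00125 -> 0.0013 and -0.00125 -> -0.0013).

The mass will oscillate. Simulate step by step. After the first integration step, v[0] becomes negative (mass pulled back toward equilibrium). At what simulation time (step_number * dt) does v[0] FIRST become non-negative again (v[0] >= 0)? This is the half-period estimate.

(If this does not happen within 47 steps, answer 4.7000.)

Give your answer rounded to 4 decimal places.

Answer: 1.4000

Derivation:
Step 0: x=[7.4000] v=[0.0000]
Step 1: x=[7.3627] v=[-0.3733]
Step 2: x=[7.2900] v=[-0.7267]
Step 3: x=[7.1859] v=[-1.0414]
Step 4: x=[7.0558] v=[-1.3006]
Step 5: x=[6.9068] v=[-1.4904]
Step 6: x=[6.7467] v=[-1.6007]
Step 7: x=[6.5841] v=[-1.6256]
Step 8: x=[6.4277] v=[-1.5638]
Step 9: x=[6.2858] v=[-1.4186]
Step 10: x=[6.1660] v=[-1.1977]
Step 11: x=[6.0747] v=[-0.9129]
Step 12: x=[6.0168] v=[-0.5794]
Step 13: x=[5.9953] v=[-0.2150]
Step 14: x=[6.0114] v=[0.1608]
First v>=0 after going negative at step 14, time=1.4000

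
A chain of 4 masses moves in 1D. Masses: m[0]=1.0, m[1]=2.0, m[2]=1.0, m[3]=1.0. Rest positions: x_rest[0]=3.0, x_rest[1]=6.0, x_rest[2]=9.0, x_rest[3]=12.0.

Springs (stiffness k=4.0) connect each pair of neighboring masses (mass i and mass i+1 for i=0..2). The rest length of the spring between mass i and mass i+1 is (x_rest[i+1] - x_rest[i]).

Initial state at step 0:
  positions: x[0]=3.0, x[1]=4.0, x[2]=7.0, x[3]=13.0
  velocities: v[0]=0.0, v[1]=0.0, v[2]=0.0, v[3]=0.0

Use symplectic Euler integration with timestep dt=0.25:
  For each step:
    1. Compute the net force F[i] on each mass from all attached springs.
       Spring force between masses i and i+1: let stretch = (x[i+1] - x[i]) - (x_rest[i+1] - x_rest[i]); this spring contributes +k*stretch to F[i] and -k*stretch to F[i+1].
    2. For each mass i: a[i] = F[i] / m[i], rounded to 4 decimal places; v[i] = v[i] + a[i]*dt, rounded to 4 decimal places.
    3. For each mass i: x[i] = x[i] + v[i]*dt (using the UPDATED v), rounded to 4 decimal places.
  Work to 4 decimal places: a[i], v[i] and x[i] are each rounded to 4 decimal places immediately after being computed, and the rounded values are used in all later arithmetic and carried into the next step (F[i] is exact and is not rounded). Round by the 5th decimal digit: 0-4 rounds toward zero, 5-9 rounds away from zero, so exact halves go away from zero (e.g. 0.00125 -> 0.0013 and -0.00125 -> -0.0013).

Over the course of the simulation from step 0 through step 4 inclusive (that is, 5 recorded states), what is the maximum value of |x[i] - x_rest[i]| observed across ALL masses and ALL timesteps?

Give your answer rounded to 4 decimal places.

Answer: 2.5644

Derivation:
Step 0: x=[3.0000 4.0000 7.0000 13.0000] v=[0.0000 0.0000 0.0000 0.0000]
Step 1: x=[2.5000 4.2500 7.7500 12.2500] v=[-2.0000 1.0000 3.0000 -3.0000]
Step 2: x=[1.6875 4.7188 8.7500 11.1250] v=[-3.2500 1.8750 4.0000 -4.5000]
Step 3: x=[0.8828 5.3126 9.3360 10.1563] v=[-3.2187 2.3750 2.3438 -3.8750]
Step 4: x=[0.4356 5.8556 9.1212 9.7325] v=[-1.7889 2.1718 -0.8593 -1.6953]
Max displacement = 2.5644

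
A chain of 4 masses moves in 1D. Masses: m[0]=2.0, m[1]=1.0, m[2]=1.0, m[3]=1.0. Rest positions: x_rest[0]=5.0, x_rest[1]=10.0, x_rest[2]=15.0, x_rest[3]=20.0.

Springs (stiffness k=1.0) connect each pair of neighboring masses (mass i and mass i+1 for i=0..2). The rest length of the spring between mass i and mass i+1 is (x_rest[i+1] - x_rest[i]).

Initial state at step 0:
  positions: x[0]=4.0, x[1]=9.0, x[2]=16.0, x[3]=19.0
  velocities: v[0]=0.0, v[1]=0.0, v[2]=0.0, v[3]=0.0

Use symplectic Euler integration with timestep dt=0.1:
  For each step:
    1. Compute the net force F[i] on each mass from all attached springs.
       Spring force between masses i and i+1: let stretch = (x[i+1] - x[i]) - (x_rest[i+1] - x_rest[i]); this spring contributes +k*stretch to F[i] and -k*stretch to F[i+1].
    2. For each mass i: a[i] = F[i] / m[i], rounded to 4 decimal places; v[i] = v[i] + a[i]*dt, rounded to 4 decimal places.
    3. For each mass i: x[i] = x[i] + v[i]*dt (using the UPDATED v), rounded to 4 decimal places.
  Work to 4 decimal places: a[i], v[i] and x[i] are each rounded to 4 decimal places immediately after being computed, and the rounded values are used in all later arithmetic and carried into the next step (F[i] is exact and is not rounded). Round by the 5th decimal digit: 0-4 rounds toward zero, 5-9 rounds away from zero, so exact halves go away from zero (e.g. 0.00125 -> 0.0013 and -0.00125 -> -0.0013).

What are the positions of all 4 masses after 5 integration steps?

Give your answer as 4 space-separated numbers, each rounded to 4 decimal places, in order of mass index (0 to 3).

Step 0: x=[4.0000 9.0000 16.0000 19.0000] v=[0.0000 0.0000 0.0000 0.0000]
Step 1: x=[4.0000 9.0200 15.9600 19.0200] v=[0.0000 0.2000 -0.4000 0.2000]
Step 2: x=[4.0001 9.0592 15.8812 19.0594] v=[0.0010 0.3920 -0.7880 0.3940]
Step 3: x=[4.0005 9.1160 15.7660 19.1170] v=[0.0040 0.5683 -1.1524 0.5762]
Step 4: x=[4.0015 9.1882 15.6178 19.1911] v=[0.0098 0.7218 -1.4823 0.7411]
Step 5: x=[4.0034 9.2728 15.4410 19.2795] v=[0.0191 0.8461 -1.7679 0.8838]

Answer: 4.0034 9.2728 15.4410 19.2795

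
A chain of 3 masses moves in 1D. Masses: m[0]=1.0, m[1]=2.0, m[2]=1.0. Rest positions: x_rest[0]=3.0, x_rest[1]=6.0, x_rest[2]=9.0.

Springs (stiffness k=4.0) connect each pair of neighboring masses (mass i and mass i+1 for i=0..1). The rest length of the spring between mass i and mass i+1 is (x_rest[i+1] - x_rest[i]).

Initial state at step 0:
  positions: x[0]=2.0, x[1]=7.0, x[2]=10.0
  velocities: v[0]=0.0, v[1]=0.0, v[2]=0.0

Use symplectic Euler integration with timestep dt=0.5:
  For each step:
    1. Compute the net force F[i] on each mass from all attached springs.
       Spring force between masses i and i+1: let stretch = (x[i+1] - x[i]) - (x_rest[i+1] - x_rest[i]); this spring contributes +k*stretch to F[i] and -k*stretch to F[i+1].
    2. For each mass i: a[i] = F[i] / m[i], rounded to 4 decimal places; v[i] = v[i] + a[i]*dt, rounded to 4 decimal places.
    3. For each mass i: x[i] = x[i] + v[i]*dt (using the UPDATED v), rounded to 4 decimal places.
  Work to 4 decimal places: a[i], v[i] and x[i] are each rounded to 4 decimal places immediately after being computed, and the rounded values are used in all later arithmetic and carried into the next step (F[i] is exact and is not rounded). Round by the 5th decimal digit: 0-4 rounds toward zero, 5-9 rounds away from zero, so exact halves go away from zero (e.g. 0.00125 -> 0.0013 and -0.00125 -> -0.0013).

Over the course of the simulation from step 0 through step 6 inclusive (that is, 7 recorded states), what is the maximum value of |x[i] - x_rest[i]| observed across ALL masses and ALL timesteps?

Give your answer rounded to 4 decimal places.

Answer: 2.0000

Derivation:
Step 0: x=[2.0000 7.0000 10.0000] v=[0.0000 0.0000 0.0000]
Step 1: x=[4.0000 6.0000 10.0000] v=[4.0000 -2.0000 0.0000]
Step 2: x=[5.0000 6.0000 9.0000] v=[2.0000 0.0000 -2.0000]
Step 3: x=[4.0000 7.0000 8.0000] v=[-2.0000 2.0000 -2.0000]
Step 4: x=[3.0000 7.0000 9.0000] v=[-2.0000 0.0000 2.0000]
Step 5: x=[3.0000 6.0000 11.0000] v=[0.0000 -2.0000 4.0000]
Step 6: x=[3.0000 6.0000 11.0000] v=[0.0000 0.0000 0.0000]
Max displacement = 2.0000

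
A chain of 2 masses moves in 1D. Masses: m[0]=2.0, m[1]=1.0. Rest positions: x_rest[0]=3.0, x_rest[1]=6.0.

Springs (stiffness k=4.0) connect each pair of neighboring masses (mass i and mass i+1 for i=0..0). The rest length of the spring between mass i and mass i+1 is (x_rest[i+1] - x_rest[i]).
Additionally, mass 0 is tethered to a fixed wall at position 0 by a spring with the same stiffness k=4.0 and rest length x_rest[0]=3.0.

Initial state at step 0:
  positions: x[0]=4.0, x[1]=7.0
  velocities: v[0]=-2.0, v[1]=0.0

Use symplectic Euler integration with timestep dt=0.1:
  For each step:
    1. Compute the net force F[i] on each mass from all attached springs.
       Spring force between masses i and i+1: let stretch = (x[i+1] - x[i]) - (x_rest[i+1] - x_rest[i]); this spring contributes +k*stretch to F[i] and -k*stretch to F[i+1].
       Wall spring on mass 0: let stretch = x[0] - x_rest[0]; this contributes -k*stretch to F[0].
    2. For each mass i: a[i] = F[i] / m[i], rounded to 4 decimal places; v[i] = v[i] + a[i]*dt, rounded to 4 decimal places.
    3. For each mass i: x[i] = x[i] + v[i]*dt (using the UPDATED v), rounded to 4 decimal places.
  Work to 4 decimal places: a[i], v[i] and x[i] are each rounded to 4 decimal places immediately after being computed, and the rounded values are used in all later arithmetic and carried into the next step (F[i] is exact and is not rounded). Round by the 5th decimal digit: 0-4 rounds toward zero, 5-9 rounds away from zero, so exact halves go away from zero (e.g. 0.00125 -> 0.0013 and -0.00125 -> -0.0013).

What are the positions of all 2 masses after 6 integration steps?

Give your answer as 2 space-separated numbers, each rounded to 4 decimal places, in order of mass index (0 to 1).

Step 0: x=[4.0000 7.0000] v=[-2.0000 0.0000]
Step 1: x=[3.7800 7.0000] v=[-2.2000 0.0000]
Step 2: x=[3.5488 6.9912] v=[-2.3120 -0.0880]
Step 3: x=[3.3155 6.9647] v=[-2.3333 -0.2650]
Step 4: x=[3.0888 6.9122] v=[-2.2666 -0.5247]
Step 5: x=[2.8768 6.8268] v=[-2.1197 -0.8541]
Step 6: x=[2.6863 6.7034] v=[-1.9051 -1.2341]

Answer: 2.6863 6.7034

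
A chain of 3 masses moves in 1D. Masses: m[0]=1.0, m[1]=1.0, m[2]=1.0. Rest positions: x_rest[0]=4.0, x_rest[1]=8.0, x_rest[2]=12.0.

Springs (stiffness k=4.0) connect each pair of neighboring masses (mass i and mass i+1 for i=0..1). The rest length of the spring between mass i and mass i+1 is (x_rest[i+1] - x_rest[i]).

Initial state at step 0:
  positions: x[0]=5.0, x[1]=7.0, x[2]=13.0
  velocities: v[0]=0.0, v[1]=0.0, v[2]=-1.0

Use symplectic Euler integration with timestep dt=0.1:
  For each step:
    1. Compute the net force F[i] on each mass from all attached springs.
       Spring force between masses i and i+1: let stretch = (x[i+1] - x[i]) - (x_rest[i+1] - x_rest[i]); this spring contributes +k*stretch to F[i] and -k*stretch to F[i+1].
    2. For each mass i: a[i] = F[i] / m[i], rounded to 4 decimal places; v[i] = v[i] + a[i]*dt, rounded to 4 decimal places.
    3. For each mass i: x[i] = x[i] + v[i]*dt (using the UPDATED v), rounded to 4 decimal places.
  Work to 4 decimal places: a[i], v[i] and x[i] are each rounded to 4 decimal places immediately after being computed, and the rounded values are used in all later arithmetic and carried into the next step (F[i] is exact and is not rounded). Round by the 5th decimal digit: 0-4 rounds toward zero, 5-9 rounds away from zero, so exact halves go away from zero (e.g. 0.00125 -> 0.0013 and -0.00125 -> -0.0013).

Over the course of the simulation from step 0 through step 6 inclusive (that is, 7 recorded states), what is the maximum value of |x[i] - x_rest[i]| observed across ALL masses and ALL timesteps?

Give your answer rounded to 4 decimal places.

Answer: 1.0823

Derivation:
Step 0: x=[5.0000 7.0000 13.0000] v=[0.0000 0.0000 -1.0000]
Step 1: x=[4.9200 7.1600 12.8200] v=[-0.8000 1.6000 -1.8000]
Step 2: x=[4.7696 7.4568 12.5736] v=[-1.5040 2.9680 -2.4640]
Step 3: x=[4.5667 7.8508 12.2825] v=[-2.0291 3.9398 -2.9107]
Step 4: x=[4.3352 8.2907 11.9742] v=[-2.3155 4.3988 -3.0834]
Step 5: x=[4.1019 8.7197 11.6785] v=[-2.3333 4.2900 -2.9568]
Step 6: x=[3.8933 9.0823 11.4245] v=[-2.0862 3.6264 -2.5403]
Max displacement = 1.0823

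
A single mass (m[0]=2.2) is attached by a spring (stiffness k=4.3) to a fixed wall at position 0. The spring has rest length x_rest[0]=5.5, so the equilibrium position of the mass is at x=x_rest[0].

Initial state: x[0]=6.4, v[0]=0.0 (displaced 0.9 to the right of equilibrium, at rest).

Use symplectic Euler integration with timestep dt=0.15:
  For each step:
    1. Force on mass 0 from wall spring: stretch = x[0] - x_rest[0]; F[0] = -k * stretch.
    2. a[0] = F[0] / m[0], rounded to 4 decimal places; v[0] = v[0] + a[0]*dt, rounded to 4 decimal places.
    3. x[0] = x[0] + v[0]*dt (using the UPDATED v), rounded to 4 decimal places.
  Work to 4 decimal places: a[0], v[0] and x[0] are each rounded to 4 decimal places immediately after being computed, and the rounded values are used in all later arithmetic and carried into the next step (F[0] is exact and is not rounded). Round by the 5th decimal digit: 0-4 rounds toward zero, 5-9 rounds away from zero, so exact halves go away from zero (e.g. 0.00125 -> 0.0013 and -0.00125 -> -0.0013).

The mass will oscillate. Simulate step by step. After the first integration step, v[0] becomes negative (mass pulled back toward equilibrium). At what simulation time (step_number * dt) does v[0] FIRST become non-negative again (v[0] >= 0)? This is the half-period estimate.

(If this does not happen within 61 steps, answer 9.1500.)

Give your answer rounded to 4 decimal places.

Step 0: x=[6.4000] v=[0.0000]
Step 1: x=[6.3604] v=[-0.2639]
Step 2: x=[6.2830] v=[-0.5162]
Step 3: x=[6.1711] v=[-0.7458]
Step 4: x=[6.0297] v=[-0.9426]
Step 5: x=[5.8650] v=[-1.0979]
Step 6: x=[5.6843] v=[-1.2049]
Step 7: x=[5.4955] v=[-1.2589]
Step 8: x=[5.3069] v=[-1.2576]
Step 9: x=[5.1268] v=[-1.2010]
Step 10: x=[4.9631] v=[-1.0916]
Step 11: x=[4.8230] v=[-0.9342]
Step 12: x=[4.7126] v=[-0.7357]
Step 13: x=[4.6369] v=[-0.5049]
Step 14: x=[4.5991] v=[-0.2519]
Step 15: x=[4.6009] v=[0.0122]
First v>=0 after going negative at step 15, time=2.2500

Answer: 2.2500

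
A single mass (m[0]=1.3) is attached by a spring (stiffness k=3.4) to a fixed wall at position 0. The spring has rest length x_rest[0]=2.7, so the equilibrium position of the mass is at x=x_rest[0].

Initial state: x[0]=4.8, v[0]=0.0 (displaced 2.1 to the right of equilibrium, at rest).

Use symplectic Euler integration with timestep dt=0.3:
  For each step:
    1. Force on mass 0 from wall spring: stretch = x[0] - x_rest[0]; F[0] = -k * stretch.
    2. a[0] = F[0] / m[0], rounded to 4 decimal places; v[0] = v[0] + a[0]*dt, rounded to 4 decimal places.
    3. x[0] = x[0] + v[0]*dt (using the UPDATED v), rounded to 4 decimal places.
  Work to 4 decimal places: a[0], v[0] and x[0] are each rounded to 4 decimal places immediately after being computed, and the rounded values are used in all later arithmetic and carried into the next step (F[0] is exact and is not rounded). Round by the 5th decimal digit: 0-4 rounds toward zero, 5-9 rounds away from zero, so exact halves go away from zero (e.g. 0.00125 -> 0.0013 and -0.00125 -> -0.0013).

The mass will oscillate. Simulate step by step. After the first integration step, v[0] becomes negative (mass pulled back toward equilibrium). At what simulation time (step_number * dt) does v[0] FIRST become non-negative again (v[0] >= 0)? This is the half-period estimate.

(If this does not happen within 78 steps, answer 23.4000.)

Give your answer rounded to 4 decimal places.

Step 0: x=[4.8000] v=[0.0000]
Step 1: x=[4.3057] v=[-1.6477]
Step 2: x=[3.4334] v=[-2.9076]
Step 3: x=[2.3885] v=[-3.4830]
Step 4: x=[1.4169] v=[-3.2386]
Step 5: x=[0.7473] v=[-2.2319]
Step 6: x=[0.5374] v=[-0.6998]
Step 7: x=[0.8365] v=[0.9970]
First v>=0 after going negative at step 7, time=2.1000

Answer: 2.1000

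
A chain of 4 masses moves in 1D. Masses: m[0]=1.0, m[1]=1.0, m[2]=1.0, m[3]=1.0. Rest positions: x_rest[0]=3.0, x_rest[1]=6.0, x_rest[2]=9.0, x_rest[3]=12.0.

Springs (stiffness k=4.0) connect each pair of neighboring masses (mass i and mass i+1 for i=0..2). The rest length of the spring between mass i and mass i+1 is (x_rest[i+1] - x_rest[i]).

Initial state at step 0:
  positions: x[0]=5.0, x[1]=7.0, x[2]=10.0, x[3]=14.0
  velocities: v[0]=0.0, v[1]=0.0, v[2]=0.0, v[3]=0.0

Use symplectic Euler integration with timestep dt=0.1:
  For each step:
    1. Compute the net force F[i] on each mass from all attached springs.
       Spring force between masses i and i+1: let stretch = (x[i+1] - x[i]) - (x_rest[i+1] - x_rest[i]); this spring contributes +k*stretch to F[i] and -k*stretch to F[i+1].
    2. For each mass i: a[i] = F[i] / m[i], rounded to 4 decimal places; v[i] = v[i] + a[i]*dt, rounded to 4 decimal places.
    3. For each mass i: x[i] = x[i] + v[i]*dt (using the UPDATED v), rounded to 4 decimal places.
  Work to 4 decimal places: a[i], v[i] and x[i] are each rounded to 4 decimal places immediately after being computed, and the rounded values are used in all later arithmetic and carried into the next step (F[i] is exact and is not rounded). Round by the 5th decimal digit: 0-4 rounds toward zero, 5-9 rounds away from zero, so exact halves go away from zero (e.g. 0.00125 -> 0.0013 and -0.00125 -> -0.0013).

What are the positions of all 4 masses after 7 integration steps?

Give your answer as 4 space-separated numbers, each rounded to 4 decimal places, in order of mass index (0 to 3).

Step 0: x=[5.0000 7.0000 10.0000 14.0000] v=[0.0000 0.0000 0.0000 0.0000]
Step 1: x=[4.9600 7.0400 10.0400 13.9600] v=[-0.4000 0.4000 0.4000 -0.4000]
Step 2: x=[4.8832 7.1168 10.1168 13.8832] v=[-0.7680 0.7680 0.7680 -0.7680]
Step 3: x=[4.7757 7.2243 10.2243 13.7757] v=[-1.0746 1.0746 1.0746 -1.0746]
Step 4: x=[4.6462 7.3538 10.3538 13.6462] v=[-1.2952 1.2952 1.2952 -1.2952]
Step 5: x=[4.5050 7.4950 10.4950 13.5050] v=[-1.4122 1.4122 1.4122 -1.4122]
Step 6: x=[4.3634 7.6366 10.6366 13.3634] v=[-1.4162 1.4162 1.4162 -1.4162]
Step 7: x=[4.2327 7.7673 10.7673 13.2327] v=[-1.3069 1.3069 1.3069 -1.3069]

Answer: 4.2327 7.7673 10.7673 13.2327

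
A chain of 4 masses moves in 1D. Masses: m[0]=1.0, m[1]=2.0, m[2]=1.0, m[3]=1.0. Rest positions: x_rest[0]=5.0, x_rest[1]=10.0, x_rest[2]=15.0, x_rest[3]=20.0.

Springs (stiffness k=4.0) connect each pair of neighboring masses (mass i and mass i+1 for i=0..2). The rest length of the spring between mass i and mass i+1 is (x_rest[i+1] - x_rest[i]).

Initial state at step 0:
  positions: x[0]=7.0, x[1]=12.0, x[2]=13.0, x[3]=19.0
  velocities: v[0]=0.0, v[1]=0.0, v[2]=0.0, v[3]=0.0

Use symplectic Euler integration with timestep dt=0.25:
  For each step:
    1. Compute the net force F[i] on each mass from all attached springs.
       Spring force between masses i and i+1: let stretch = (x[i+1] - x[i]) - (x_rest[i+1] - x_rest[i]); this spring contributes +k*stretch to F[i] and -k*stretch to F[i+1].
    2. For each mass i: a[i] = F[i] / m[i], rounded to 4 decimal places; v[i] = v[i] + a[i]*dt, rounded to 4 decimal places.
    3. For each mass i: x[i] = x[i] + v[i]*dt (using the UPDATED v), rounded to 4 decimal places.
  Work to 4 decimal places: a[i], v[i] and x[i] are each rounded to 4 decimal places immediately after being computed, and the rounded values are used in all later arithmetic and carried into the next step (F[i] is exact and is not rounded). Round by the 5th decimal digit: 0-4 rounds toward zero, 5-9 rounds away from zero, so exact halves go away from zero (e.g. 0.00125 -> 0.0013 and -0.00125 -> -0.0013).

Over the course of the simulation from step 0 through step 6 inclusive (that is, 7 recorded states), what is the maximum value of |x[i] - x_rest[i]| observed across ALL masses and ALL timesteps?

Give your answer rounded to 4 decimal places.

Answer: 3.2165

Derivation:
Step 0: x=[7.0000 12.0000 13.0000 19.0000] v=[0.0000 0.0000 0.0000 0.0000]
Step 1: x=[7.0000 11.5000 14.2500 18.7500] v=[0.0000 -2.0000 5.0000 -1.0000]
Step 2: x=[6.8750 10.7813 15.9375 18.6250] v=[-0.5000 -2.8750 6.7500 -0.5000]
Step 3: x=[6.4766 10.2188 17.0078 19.0781] v=[-1.5937 -2.2501 4.2813 1.8125]
Step 4: x=[5.7637 10.0371 16.8985 20.2637] v=[-2.8515 -0.7267 -0.4374 4.7422]
Step 5: x=[4.8692 10.1789 15.9151 21.8580] v=[-3.5781 0.5673 -3.9336 6.3770]
Step 6: x=[4.0521 10.3741 14.9834 23.2165] v=[-3.2684 0.7806 -3.7269 5.4341]
Max displacement = 3.2165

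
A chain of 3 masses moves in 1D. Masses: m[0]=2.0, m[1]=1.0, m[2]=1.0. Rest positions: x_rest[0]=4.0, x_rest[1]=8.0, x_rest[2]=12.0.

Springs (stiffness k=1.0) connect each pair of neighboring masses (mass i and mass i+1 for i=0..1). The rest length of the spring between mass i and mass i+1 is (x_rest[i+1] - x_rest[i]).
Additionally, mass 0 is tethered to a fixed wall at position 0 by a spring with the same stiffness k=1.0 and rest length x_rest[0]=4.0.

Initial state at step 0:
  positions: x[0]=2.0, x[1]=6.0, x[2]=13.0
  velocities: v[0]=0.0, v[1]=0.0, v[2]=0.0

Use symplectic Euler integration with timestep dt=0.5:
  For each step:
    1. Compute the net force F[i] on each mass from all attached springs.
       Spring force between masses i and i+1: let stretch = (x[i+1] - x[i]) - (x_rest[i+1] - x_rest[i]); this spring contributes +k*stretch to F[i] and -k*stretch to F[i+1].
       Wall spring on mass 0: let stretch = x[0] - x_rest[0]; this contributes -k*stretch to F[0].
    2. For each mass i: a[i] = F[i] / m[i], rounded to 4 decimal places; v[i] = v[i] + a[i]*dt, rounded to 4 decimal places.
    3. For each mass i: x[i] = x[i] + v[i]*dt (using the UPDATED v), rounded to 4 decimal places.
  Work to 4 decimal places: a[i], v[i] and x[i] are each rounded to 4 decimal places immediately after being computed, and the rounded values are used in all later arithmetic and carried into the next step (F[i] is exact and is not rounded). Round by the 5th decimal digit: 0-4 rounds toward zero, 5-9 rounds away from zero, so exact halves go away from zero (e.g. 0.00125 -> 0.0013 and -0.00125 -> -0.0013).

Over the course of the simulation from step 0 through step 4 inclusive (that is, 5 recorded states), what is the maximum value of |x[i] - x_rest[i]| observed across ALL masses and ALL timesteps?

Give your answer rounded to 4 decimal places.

Answer: 2.2636

Derivation:
Step 0: x=[2.0000 6.0000 13.0000] v=[0.0000 0.0000 0.0000]
Step 1: x=[2.2500 6.7500 12.2500] v=[0.5000 1.5000 -1.5000]
Step 2: x=[2.7813 7.7500 11.1250] v=[1.0625 2.0000 -2.2500]
Step 3: x=[3.5860 8.3516 10.1563] v=[1.6094 1.2032 -1.9375]
Step 4: x=[4.5382 8.2130 9.7364] v=[1.9043 -0.2773 -0.8399]
Max displacement = 2.2636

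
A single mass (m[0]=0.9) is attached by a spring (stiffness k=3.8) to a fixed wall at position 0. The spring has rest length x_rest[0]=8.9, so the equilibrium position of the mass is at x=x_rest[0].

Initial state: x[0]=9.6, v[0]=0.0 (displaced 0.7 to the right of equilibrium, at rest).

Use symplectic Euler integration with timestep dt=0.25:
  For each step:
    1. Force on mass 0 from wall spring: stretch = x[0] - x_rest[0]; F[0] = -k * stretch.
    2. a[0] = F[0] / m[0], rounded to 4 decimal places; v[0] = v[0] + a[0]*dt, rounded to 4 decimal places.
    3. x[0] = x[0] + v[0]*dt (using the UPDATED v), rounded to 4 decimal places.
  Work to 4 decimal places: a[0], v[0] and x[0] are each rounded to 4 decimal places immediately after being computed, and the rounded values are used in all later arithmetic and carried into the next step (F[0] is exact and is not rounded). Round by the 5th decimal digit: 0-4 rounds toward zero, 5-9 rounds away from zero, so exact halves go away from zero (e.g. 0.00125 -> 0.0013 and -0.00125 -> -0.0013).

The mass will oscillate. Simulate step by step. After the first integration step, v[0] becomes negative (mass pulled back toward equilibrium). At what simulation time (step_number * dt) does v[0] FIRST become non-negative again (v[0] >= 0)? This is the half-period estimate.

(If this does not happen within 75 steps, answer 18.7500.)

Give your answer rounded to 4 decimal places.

Answer: 1.7500

Derivation:
Step 0: x=[9.6000] v=[0.0000]
Step 1: x=[9.4153] v=[-0.7389]
Step 2: x=[9.0946] v=[-1.2828]
Step 3: x=[8.7226] v=[-1.4882]
Step 4: x=[8.3974] v=[-1.3010]
Step 5: x=[8.2048] v=[-0.7705]
Step 6: x=[8.1956] v=[-0.0367]
Step 7: x=[8.3723] v=[0.7068]
First v>=0 after going negative at step 7, time=1.7500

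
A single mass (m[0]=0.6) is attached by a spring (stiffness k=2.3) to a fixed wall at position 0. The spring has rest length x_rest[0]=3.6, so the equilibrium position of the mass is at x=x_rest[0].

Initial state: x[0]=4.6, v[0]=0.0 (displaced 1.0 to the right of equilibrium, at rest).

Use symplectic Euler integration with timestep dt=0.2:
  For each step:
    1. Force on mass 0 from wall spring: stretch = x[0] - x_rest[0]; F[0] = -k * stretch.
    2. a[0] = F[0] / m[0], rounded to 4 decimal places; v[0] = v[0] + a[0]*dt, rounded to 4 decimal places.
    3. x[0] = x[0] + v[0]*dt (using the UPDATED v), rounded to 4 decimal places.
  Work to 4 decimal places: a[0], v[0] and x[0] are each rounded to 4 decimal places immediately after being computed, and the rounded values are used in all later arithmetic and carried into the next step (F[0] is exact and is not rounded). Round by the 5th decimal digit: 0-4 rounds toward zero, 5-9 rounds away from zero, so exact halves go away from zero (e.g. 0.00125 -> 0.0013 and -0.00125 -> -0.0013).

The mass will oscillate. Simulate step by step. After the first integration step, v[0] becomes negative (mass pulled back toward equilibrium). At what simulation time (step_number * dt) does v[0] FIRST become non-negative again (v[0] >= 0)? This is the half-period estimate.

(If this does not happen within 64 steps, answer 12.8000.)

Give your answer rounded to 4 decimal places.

Answer: 1.6000

Derivation:
Step 0: x=[4.6000] v=[0.0000]
Step 1: x=[4.4467] v=[-0.7667]
Step 2: x=[4.1635] v=[-1.4158]
Step 3: x=[3.7939] v=[-1.8478]
Step 4: x=[3.3946] v=[-1.9965]
Step 5: x=[3.0268] v=[-1.8390]
Step 6: x=[2.7469] v=[-1.3995]
Step 7: x=[2.5978] v=[-0.7455]
Step 8: x=[2.6024] v=[0.0229]
First v>=0 after going negative at step 8, time=1.6000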